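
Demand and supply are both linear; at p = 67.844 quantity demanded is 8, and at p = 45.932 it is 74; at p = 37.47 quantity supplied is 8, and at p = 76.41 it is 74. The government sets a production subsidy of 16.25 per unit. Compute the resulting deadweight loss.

Demand slope = (45.932 − 67.844)/(74 − 8) = −0.332, so p = 70.5 − 0.332q.
Supply slope = (76.41 − 37.47)/(74 − 8) = 0.59, so p = 32.75 + 0.59q.
Competitive equilibrium: 70.5 − 0.332q = 32.75 + 0.59q → q* = 40.9436, p* = 56.9067.
The subsidy lowers effective supply by 16.25: p = 16.5 + 0.59q.
New quantity: 70.5 − 0.332q = 16.5 + 0.59q → q' = 58.5683.
Overproduction Δq = 58.5683 − 40.9436 = 17.6247; wedge = subsidy = 16.25.
Deadweight loss = ½ × 17.6247 × 16.25 = 143.20.

143.20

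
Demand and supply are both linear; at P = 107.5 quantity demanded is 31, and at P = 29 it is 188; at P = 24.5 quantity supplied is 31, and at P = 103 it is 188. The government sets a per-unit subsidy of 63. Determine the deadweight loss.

1984.50

Demand slope = (29 − 107.5)/(188 − 31) = −0.5, so P = 123 − 0.5Q.
Supply slope = (103 − 24.5)/(188 − 31) = 0.5, so P = 9 + 0.5Q.
Competitive equilibrium: 123 − 0.5Q = 9 + 0.5Q → Q* = 114, P* = 66.
The subsidy lowers effective supply by 63: P = 0.5Q − 54.
New quantity: 123 − 0.5Q = 0.5Q − 54 → Q' = 177.
Overproduction ΔQ = 177 − 114 = 63; wedge = subsidy = 63.
The triangle = ½ × 63 × 63 = 1984.50.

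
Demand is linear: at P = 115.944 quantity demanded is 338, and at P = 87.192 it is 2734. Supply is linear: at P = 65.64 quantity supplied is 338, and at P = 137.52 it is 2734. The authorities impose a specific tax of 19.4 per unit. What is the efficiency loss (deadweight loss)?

Demand slope = (87.192 − 115.944)/(2734 − 338) = −0.012, so P = 120 − 0.012Q.
Supply slope = (137.52 − 65.64)/(2734 − 338) = 0.03, so P = 55.5 + 0.03Q.
Competitive equilibrium: 120 − 0.012Q = 55.5 + 0.03Q → Q* = 1535.7143, P* = 101.5714.
With the tax, the buyer price exceeds the seller price by 19.4: (120 − 0.012Q) − (55.5 + 0.03Q) = 19.4 → Q' = 1073.8095.
ΔQ = 1535.7143 − 1073.8095 = 461.9048; the wedge equals the tax, 19.4.
The triangle = ½ × 461.9048 × 19.4 = 4480.48.

4480.48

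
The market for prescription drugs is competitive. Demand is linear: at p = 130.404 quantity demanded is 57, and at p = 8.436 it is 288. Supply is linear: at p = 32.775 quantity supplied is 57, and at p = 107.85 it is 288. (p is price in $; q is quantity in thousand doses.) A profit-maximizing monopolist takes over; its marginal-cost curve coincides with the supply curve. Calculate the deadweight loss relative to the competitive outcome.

Demand slope = (8.436 − 130.404)/(288 − 57) = −0.528, so p = 160.5 − 0.528q.
Supply slope = (107.85 − 32.775)/(288 − 57) = 0.325, so p = 14.25 + 0.325q.
Competitive equilibrium: 160.5 − 0.528q = 14.25 + 0.325q → q* = 171.4537, p* = 69.9725.
Marginal revenue: MR = 160.5 − 1.056q. Set MR = MC: 160.5 − 1.056q = 14.25 + 0.325q → q_m = 105.9015.
Price p_m = 160.5 − 0.528·105.9015 = 104.584; MC(q_m) = 14.25 + 0.325·105.9015 = 48.668.
Competitive q* = 171.4537, so Δq = 65.5522; wedge = 104.584 − 48.668 = 55.916.
DWL = ½ × 65.5522 × 55.916 = $1832.71 thousand.

$1832.71 thousand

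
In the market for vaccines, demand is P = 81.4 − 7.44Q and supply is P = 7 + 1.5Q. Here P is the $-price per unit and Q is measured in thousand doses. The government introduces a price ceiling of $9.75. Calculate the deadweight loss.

Competitive equilibrium: 81.4 − 7.44Q = 7 + 1.5Q → Q* = 8.3221, P* = 19.4832.
At the ceiling P = 9.75, quantity supplied = (9.75 − 7)/1.5 = 1.8333.
Willingness to pay at Q' = 1.8333: 81.4 − 7.44·1.8333 = 67.7602.
ΔQ = 8.3221 − 1.8333 = 6.4888; wedge = 67.7602 − 9.75 = 58.0102.
DWL = ½ × 6.4888 × 58.0102 = $188.21 thousand.

$188.21 thousand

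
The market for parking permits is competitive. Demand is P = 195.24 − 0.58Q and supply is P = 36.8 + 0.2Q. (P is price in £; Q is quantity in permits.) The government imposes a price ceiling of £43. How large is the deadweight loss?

£11554.97

Competitive equilibrium: 195.24 − 0.58Q = 36.8 + 0.2Q → Q* = 203.1282, P* = 77.4256.
At the ceiling P = 43, quantity supplied = (43 − 36.8)/0.2 = 31.
Willingness to pay at Q' = 31: 195.24 − 0.58·31 = 177.26.
ΔQ = 203.1282 − 31 = 172.1282; wedge = 177.26 − 43 = 134.26.
DWL = ½ × 172.1282 × 134.26 = £11554.97.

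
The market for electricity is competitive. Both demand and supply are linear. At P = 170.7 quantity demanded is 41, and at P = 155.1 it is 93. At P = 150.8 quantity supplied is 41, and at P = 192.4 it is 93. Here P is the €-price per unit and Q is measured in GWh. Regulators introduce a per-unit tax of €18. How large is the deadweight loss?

€147.27

Demand slope = (155.1 − 170.7)/(93 − 41) = −0.3, so P = 183 − 0.3Q.
Supply slope = (192.4 − 150.8)/(93 − 41) = 0.8, so P = 118 + 0.8Q.
Competitive equilibrium: 183 − 0.3Q = 118 + 0.8Q → Q* = 59.0909, P* = 165.2727.
With the tax, the buyer price exceeds the seller price by 18: (183 − 0.3Q) − (118 + 0.8Q) = 18 → Q' = 42.7273.
ΔQ = 59.0909 − 42.7273 = 16.3636; the wedge equals the tax, 18.
Deadweight loss = ½ × 16.3636 × 18 = €147.27.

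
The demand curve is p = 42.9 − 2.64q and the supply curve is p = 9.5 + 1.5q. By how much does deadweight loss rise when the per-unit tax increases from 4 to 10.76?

12.05

Competitive equilibrium: 42.9 − 2.64q = 9.5 + 1.5q → q* = 8.0676, p* = 21.6014.
For a per-unit tax t: Δq = t/4.14, so DWL = ½·t·(t/4.14) = t²/8.28.
At t = 4: DWL = 1.932. At t = 10.76: DWL = 13.983.
Increase = 13.983 − 1.932 = 12.05.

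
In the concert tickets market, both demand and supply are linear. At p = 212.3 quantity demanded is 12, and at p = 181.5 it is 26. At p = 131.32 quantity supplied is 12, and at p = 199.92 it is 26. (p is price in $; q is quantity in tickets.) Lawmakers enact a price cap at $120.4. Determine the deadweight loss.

Demand slope = (181.5 − 212.3)/(26 − 12) = −2.2, so p = 238.7 − 2.2q.
Supply slope = (199.92 − 131.32)/(26 − 12) = 4.9, so p = 72.52 + 4.9q.
Competitive equilibrium: 238.7 − 2.2q = 72.52 + 4.9q → q* = 23.4056, p* = 187.2076.
At the ceiling p = 120.4, quantity supplied = (120.4 − 72.52)/4.9 = 9.7714.
Willingness to pay at q' = 9.7714: 238.7 − 2.2·9.7714 = 217.2029.
Δq = 23.4056 − 9.7714 = 13.6342; wedge = 217.2029 − 120.4 = 96.8029.
Deadweight loss = ½ × 13.6342 × 96.8029 = $659.92.

$659.92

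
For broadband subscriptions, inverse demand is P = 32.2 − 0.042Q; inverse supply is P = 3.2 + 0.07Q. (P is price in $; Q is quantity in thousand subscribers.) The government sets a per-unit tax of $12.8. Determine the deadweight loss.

Competitive equilibrium: 32.2 − 0.042Q = 3.2 + 0.07Q → Q* = 258.9286, P* = 21.325.
With the tax, the buyer price exceeds the seller price by 12.8: (32.2 − 0.042Q) − (3.2 + 0.07Q) = 12.8 → Q' = 144.6429.
ΔQ = 258.9286 − 144.6429 = 114.2857; the wedge equals the tax, 12.8.
The triangle = ½ × 114.2857 × 12.8 = $731.43 thousand.

$731.43 thousand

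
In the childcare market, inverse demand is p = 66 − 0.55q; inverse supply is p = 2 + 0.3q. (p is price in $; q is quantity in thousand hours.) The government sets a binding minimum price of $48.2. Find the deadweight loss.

Competitive equilibrium: 66 − 0.55q = 2 + 0.3q → q* = 75.2941, p* = 24.5882.
At the floor p = 48.2, quantity demanded = (66 − 48.2)/0.55 = 32.3636.
Sellers' marginal cost at q' = 32.3636: 2 + 0.3·32.3636 = 11.7091.
Δq = 75.2941 − 32.3636 = 42.9305; wedge = 48.2 − 11.7091 = 36.4909.
The triangle = ½ × 42.9305 × 36.4909 = $783.29 thousand.

$783.29 thousand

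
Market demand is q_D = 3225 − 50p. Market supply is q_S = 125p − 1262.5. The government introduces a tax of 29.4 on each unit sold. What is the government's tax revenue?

In inverse form: demand p = 64.5 − 0.02q, supply p = 10.1 + 0.008q.
Competitive equilibrium: 64.5 − 0.02q = 10.1 + 0.008q → q* = 1942.8571, p* = 25.6429.
With the tax, the buyer price exceeds the seller price by 29.4: (64.5 − 0.02q) − (10.1 + 0.008q) = 29.4 → q' = 892.8571.
Tax revenue = 29.4 × 892.8571 = 26250.

26250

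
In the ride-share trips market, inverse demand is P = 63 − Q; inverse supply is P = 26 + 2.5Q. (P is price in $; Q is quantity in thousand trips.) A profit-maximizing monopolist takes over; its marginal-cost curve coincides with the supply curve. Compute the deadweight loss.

$9.66 thousand

Competitive equilibrium: 63 − Q = 26 + 2.5Q → Q* = 10.5714, P* = 52.4286.
Marginal revenue: MR = 63 − 2Q. Set MR = MC: 63 − 2Q = 26 + 2.5Q → Q_m = 8.2222.
Price P_m = 63 − 1·8.2222 = 54.7778; MC(Q_m) = 26 + 2.5·8.2222 = 46.5555.
Competitive Q* = 10.5714, so ΔQ = 2.3492; wedge = 54.7778 − 46.5555 = 8.2223.
Deadweight loss = ½ × 2.3492 × 8.2223 = $9.66 thousand.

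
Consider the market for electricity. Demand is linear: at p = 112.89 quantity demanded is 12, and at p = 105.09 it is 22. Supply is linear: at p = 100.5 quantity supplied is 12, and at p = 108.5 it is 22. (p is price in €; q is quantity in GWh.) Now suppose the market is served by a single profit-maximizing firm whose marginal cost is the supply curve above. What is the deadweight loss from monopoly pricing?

Demand slope = (105.09 − 112.89)/(22 − 12) = −0.78, so p = 122.25 − 0.78q.
Supply slope = (108.5 − 100.5)/(22 − 12) = 0.8, so p = 90.9 + 0.8q.
Competitive equilibrium: 122.25 − 0.78q = 90.9 + 0.8q → q* = 19.8418, p* = 106.7734.
Marginal revenue: MR = 122.25 − 1.56q. Set MR = MC: 122.25 − 1.56q = 90.9 + 0.8q → q_m = 13.2839.
Price p_m = 122.25 − 0.78·13.2839 = 111.8886; MC(q_m) = 90.9 + 0.8·13.2839 = 101.5271.
Competitive q* = 19.8418, so Δq = 6.5579; wedge = 111.8886 − 101.5271 = 10.3615.
DWL = ½ × 6.5579 × 10.3615 = €33.97.

€33.97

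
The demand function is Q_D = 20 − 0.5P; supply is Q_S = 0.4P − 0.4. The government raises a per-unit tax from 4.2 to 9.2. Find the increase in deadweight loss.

In inverse form: demand P = 40 − 2Q, supply P = 1 + 2.5Q.
Competitive equilibrium: 40 − 2Q = 1 + 2.5Q → Q* = 8.6667, P* = 22.6667.
For a per-unit tax t: ΔQ = t/4.5, so DWL = ½·t·(t/4.5) = t²/9.
At t = 4.2: DWL = 1.96. At t = 9.2: DWL = 9.404.
Increase = 9.404 − 1.96 = 7.44.

7.44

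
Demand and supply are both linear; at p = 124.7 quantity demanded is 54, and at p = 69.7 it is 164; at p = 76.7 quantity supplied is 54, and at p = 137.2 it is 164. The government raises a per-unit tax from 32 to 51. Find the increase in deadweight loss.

750.95

Demand slope = (69.7 − 124.7)/(164 − 54) = −0.5, so p = 151.7 − 0.5q.
Supply slope = (137.2 − 76.7)/(164 − 54) = 0.55, so p = 47 + 0.55q.
Competitive equilibrium: 151.7 − 0.5q = 47 + 0.55q → q* = 99.7143, p* = 101.8429.
For a per-unit tax t: Δq = t/1.05, so DWL = ½·t·(t/1.05) = t²/2.1.
At t = 32: DWL = 487.619. At t = 51: DWL = 1238.571.
Increase = 1238.571 − 487.619 = 750.95.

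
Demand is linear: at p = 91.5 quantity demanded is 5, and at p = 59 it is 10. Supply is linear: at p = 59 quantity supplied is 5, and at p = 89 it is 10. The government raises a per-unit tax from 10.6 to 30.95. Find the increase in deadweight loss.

33.82

Demand slope = (59 − 91.5)/(10 − 5) = −6.5, so p = 124 − 6.5q.
Supply slope = (89 − 59)/(10 − 5) = 6, so p = 29 + 6q.
Competitive equilibrium: 124 − 6.5q = 29 + 6q → q* = 7.6, p* = 74.6.
For a per-unit tax t: Δq = t/12.5, so DWL = ½·t·(t/12.5) = t²/25.
At t = 10.6: DWL = 4.494. At t = 30.95: DWL = 38.316.
Increase = 38.316 − 4.494 = 33.82.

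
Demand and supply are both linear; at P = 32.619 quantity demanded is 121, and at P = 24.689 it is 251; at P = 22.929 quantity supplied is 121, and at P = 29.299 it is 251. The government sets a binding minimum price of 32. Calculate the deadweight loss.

Demand slope = (24.689 − 32.619)/(251 − 121) = −0.061, so P = 40 − 0.061Q.
Supply slope = (29.299 − 22.929)/(251 − 121) = 0.049, so P = 17 + 0.049Q.
Competitive equilibrium: 40 − 0.061Q = 17 + 0.049Q → Q* = 209.09091, P* = 27.24545.
At the floor P = 32, quantity demanded = (40 − 32)/0.061 = 131.14754.
Sellers' marginal cost at Q' = 131.14754: 17 + 0.049·131.14754 = 23.42623.
ΔQ = 209.09091 − 131.14754 = 77.94337; wedge = 32 − 23.42623 = 8.57377.
Welfare loss = ½ × 77.94337 × 8.57377 = 334.13.

334.13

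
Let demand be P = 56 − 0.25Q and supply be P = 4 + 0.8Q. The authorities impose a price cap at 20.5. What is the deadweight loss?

Competitive equilibrium: 56 − 0.25Q = 4 + 0.8Q → Q* = 49.5238, P* = 43.619.
At the ceiling P = 20.5, quantity supplied = (20.5 − 4)/0.8 = 20.625.
Willingness to pay at Q' = 20.625: 56 − 0.25·20.625 = 50.8438.
ΔQ = 49.5238 − 20.625 = 28.8988; wedge = 50.8438 − 20.5 = 30.3438.
DWL = ½ × 28.8988 × 30.3438 = 438.45.

438.45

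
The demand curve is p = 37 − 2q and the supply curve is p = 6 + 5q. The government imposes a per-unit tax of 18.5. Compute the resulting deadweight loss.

24.45

Competitive equilibrium: 37 − 2q = 6 + 5q → q* = 4.4286, p* = 28.1429.
With the tax, the buyer price exceeds the seller price by 18.5: (37 − 2q) − (6 + 5q) = 18.5 → q' = 1.7857.
Δq = 4.4286 − 1.7857 = 2.6429; the wedge equals the tax, 18.5.
Welfare loss = ½ × 2.6429 × 18.5 = 24.45.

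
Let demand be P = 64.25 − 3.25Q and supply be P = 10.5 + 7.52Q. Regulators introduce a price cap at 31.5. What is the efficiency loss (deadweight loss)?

26.02

Competitive equilibrium: 64.25 − 3.25Q = 10.5 + 7.52Q → Q* = 4.9907, P* = 48.0302.
At the ceiling P = 31.5, quantity supplied = (31.5 − 10.5)/7.52 = 2.7926.
Willingness to pay at Q' = 2.7926: 64.25 − 3.25·2.7926 = 55.1741.
ΔQ = 4.9907 − 2.7926 = 2.1981; wedge = 55.1741 − 31.5 = 23.6741.
Deadweight loss = ½ × 2.1981 × 23.6741 = 26.02.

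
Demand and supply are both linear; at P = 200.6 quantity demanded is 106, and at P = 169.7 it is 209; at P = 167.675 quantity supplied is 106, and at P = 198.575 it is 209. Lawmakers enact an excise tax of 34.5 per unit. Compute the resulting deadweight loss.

991.875

Demand slope = (169.7 − 200.6)/(209 − 106) = −0.3, so P = 232.4 − 0.3Q.
Supply slope = (198.575 − 167.675)/(209 − 106) = 0.3, so P = 135.875 + 0.3Q.
Competitive equilibrium: 232.4 − 0.3Q = 135.875 + 0.3Q → Q* = 160.875, P* = 184.1375.
With the tax, the buyer price exceeds the seller price by 34.5: (232.4 − 0.3Q) − (135.875 + 0.3Q) = 34.5 → Q' = 103.375.
ΔQ = 160.875 − 103.375 = 57.5; the wedge equals the tax, 34.5.
Deadweight loss = ½ × 57.5 × 34.5 = 991.875.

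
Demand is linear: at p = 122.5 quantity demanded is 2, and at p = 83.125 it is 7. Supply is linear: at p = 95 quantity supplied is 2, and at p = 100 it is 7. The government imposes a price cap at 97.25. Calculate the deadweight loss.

3.20

Demand slope = (83.125 − 122.5)/(7 − 2) = −7.875, so p = 138.25 − 7.875q.
Supply slope = (100 − 95)/(7 − 2) = 1, so p = 93 + q.
Competitive equilibrium: 138.25 − 7.875q = 93 + q → q* = 5.0986, p* = 98.0986.
At the ceiling p = 97.25, quantity supplied = (97.25 − 93)/1 = 4.25.
Willingness to pay at q' = 4.25: 138.25 − 7.875·4.25 = 104.7813.
Δq = 5.0986 − 4.25 = 0.8486; wedge = 104.7813 − 97.25 = 7.5313.
The triangle = ½ × 0.8486 × 7.5313 = 3.20.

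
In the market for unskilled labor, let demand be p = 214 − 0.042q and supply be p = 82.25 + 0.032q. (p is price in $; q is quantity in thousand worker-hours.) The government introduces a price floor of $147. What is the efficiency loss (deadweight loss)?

$1268.62 thousand

Competitive equilibrium: 214 − 0.042q = 82.25 + 0.032q → q* = 1780.4054, p* = 139.223.
At the floor p = 147, quantity demanded = (214 − 147)/0.042 = 1595.2381.
Sellers' marginal cost at q' = 1595.2381: 82.25 + 0.032·1595.2381 = 133.2976.
Δq = 1780.4054 − 1595.2381 = 185.1673; wedge = 147 − 133.2976 = 13.7024.
Welfare loss = ½ × 185.1673 × 13.7024 = $1268.62 thousand.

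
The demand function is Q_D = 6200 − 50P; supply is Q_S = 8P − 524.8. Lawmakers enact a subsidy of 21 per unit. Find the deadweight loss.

In inverse form: demand P = 124 − 0.02Q, supply P = 65.6 + 0.125Q.
Competitive equilibrium: 124 − 0.02Q = 65.6 + 0.125Q → Q* = 402.7586, P* = 115.9448.
The subsidy lowers effective supply by 21: P = 44.6 + 0.125Q.
New quantity: 124 − 0.02Q = 44.6 + 0.125Q → Q' = 547.5862.
Overproduction ΔQ = 547.5862 − 402.7586 = 144.8276; wedge = subsidy = 21.
Welfare loss = ½ × 144.8276 × 21 = 1520.69.

1520.69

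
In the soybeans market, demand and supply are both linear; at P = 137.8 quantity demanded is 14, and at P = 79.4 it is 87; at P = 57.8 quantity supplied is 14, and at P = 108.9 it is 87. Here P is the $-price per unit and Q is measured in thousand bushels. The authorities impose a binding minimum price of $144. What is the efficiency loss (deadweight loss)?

$2798.38 thousand

Demand slope = (79.4 − 137.8)/(87 − 14) = −0.8, so P = 149 − 0.8Q.
Supply slope = (108.9 − 57.8)/(87 − 14) = 0.7, so P = 48 + 0.7Q.
Competitive equilibrium: 149 − 0.8Q = 48 + 0.7Q → Q* = 67.3333, P* = 95.1333.
At the floor P = 144, quantity demanded = (149 − 144)/0.8 = 6.25.
Sellers' marginal cost at Q' = 6.25: 48 + 0.7·6.25 = 52.375.
ΔQ = 67.3333 − 6.25 = 61.0833; wedge = 144 − 52.375 = 91.625.
The triangle = ½ × 61.0833 × 91.625 = $2798.38 thousand.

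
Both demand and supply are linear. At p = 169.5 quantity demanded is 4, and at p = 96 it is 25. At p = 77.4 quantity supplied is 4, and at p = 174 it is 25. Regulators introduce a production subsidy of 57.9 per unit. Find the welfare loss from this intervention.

Demand slope = (96 − 169.5)/(25 − 4) = −3.5, so p = 183.5 − 3.5q.
Supply slope = (174 − 77.4)/(25 − 4) = 4.6, so p = 59 + 4.6q.
Competitive equilibrium: 183.5 − 3.5q = 59 + 4.6q → q* = 15.3704, p* = 129.7037.
The subsidy lowers effective supply by 57.9: p = 1.1 + 4.6q.
New quantity: 183.5 − 3.5q = 1.1 + 4.6q → q' = 22.5185.
Overproduction Δq = 22.5185 − 15.3704 = 7.1481; wedge = subsidy = 57.9.
The triangle = ½ × 7.1481 × 57.9 = 206.94.

206.94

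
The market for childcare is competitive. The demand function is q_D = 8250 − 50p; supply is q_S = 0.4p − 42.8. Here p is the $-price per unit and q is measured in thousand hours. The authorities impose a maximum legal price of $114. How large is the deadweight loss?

$514.94 thousand

In inverse form: demand p = 165 − 0.02q, supply p = 107 + 2.5q.
Competitive equilibrium: 165 − 0.02q = 107 + 2.5q → q* = 23.0159, p* = 164.5397.
At the ceiling p = 114, quantity supplied = (114 − 107)/2.5 = 2.8.
Willingness to pay at q' = 2.8: 165 − 0.02·2.8 = 164.944.
Δq = 23.0159 − 2.8 = 20.2159; wedge = 164.944 − 114 = 50.944.
The triangle = ½ × 20.2159 × 50.944 = $514.94 thousand.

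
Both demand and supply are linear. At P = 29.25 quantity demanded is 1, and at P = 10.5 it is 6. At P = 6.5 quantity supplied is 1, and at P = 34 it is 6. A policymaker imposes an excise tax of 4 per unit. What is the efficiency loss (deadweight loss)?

Demand slope = (10.5 − 29.25)/(6 − 1) = −3.75, so P = 33 − 3.75Q.
Supply slope = (34 − 6.5)/(6 − 1) = 5.5, so P = 1 + 5.5Q.
Competitive equilibrium: 33 − 3.75Q = 1 + 5.5Q → Q* = 3.45946, P* = 20.02703.
With the tax, the buyer price exceeds the seller price by 4: (33 − 3.75Q) − (1 + 5.5Q) = 4 → Q' = 3.02703.
ΔQ = 3.45946 − 3.02703 = 0.43243; the wedge equals the tax, 4.
Deadweight loss = ½ × 0.43243 × 4 = 0.86.

0.86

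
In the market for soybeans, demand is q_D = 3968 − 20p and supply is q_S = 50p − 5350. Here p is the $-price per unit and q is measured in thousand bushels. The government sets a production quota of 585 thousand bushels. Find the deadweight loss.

$18180.02 thousand

In inverse form: demand p = 198.4 − 0.05q, supply p = 107 + 0.02q.
Competitive equilibrium: 198.4 − 0.05q = 107 + 0.02q → q* = 1305.7143, p* = 133.1143.
At q = 585: demand price = 198.4 − 0.05·585 = 169.15; supply price = 107 + 0.02·585 = 118.7.
Δq = 1305.7143 − 585 = 720.7143; wedge = 169.15 − 118.7 = 50.45.
The triangle = ½ × 720.7143 × 50.45 = $18180.02 thousand.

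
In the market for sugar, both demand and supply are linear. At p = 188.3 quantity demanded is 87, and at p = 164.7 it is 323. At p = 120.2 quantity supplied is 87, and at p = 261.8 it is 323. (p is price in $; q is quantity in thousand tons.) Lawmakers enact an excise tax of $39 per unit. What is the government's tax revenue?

$5014.29 thousand

Demand slope = (164.7 − 188.3)/(323 − 87) = −0.1, so p = 197 − 0.1q.
Supply slope = (261.8 − 120.2)/(323 − 87) = 0.6, so p = 68 + 0.6q.
Competitive equilibrium: 197 − 0.1q = 68 + 0.6q → q* = 184.28571, p* = 178.57143.
With the tax, the buyer price exceeds the seller price by 39: (197 − 0.1q) − (68 + 0.6q) = 39 → q' = 128.57143.
Tax revenue = 39 × 128.57143 = $5014.29 thousand.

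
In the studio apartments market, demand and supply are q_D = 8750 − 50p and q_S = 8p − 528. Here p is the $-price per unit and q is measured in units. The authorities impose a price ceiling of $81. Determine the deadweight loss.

$28932.97

In inverse form: demand p = 175 − 0.02q, supply p = 66 + 0.125q.
Competitive equilibrium: 175 − 0.02q = 66 + 0.125q → q* = 751.72414, p* = 159.96552.
At the ceiling p = 81, quantity supplied = (81 − 66)/0.125 = 120.
Willingness to pay at q' = 120: 175 − 0.02·120 = 172.6.
Δq = 751.72414 − 120 = 631.72414; wedge = 172.6 − 81 = 91.6.
The triangle = ½ × 631.72414 × 91.6 = $28932.97.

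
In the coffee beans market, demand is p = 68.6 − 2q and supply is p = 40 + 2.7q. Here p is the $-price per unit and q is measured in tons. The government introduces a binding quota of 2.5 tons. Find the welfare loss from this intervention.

Competitive equilibrium: 68.6 − 2q = 40 + 2.7q → q* = 6.0851, p* = 56.4298.
At q = 2.5: demand price = 68.6 − 2·2.5 = 63.6; supply price = 40 + 2.7·2.5 = 46.75.
Δq = 6.0851 − 2.5 = 3.5851; wedge = 63.6 − 46.75 = 16.85.
The triangle = ½ × 3.5851 × 16.85 = $30.20.

$30.20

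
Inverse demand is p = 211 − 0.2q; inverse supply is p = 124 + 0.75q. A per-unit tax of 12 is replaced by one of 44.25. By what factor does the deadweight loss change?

Competitive equilibrium: 211 − 0.2q = 124 + 0.75q → q* = 91.5789, p* = 192.6842.
For a per-unit tax t: Δq = t/0.95, so DWL = ½·t·(t/0.95) = t²/1.9.
At t = 12: DWL = 75.789. At t = 44.25: DWL = 1030.559.
Ratio = (44.25/12)² = 13.598.

13.598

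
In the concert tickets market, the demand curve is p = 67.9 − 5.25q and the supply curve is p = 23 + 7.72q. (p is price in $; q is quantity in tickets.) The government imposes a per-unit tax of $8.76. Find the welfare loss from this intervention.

$2.96

Competitive equilibrium: 67.9 − 5.25q = 23 + 7.72q → q* = 3.4618, p* = 49.7254.
With the tax, the buyer price exceeds the seller price by 8.76: (67.9 − 5.25q) − (23 + 7.72q) = 8.76 → q' = 2.7864.
Δq = 3.4618 − 2.7864 = 0.6754; the wedge equals the tax, 8.76.
DWL = ½ × 0.6754 × 8.76 = $2.96.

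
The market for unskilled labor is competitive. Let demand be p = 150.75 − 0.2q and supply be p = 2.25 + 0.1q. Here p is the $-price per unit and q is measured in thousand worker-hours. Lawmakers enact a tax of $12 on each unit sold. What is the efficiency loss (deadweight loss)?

$240 thousand

Competitive equilibrium: 150.75 − 0.2q = 2.25 + 0.1q → q* = 495, p* = 51.75.
With the tax, the buyer price exceeds the seller price by 12: (150.75 − 0.2q) − (2.25 + 0.1q) = 12 → q' = 455.
Δq = 495 − 455 = 40; the wedge equals the tax, 12.
Welfare loss = ½ × 40 × 12 = $240 thousand.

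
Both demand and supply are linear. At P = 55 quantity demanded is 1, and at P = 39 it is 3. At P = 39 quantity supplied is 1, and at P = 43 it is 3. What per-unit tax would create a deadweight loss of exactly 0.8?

Demand slope = (39 − 55)/(3 − 1) = −8, so P = 63 − 8Q.
Supply slope = (43 − 39)/(3 − 1) = 2, so P = 37 + 2Q.
Competitive equilibrium: 63 − 8Q = 37 + 2Q → Q* = 2.6, P* = 42.2.
A tax t gives ΔQ = t/10 and wedge t, so DWL = t²/20.
t²/20 = 0.8 → t² = 16 → t = 4.

4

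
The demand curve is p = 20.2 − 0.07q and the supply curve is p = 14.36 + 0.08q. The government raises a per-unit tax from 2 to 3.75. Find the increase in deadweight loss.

33.54

Competitive equilibrium: 20.2 − 0.07q = 14.36 + 0.08q → q* = 38.9333, p* = 17.4747.
For a per-unit tax t: Δq = t/0.15, so DWL = ½·t·(t/0.15) = t²/0.3.
At t = 2: DWL = 13.333. At t = 3.75: DWL = 46.875.
Increase = 46.875 − 13.333 = 33.54.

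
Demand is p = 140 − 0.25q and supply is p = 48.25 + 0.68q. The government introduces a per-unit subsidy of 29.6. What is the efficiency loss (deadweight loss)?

Competitive equilibrium: 140 − 0.25q = 48.25 + 0.68q → q* = 98.6559, p* = 115.336.
The subsidy lowers effective supply by 29.6: p = 18.65 + 0.68q.
New quantity: 140 − 0.25q = 18.65 + 0.68q → q' = 130.4839.
Overproduction Δq = 130.4839 − 98.6559 = 31.828; wedge = subsidy = 29.6.
Deadweight loss = ½ × 31.828 × 29.6 = 471.05.

471.05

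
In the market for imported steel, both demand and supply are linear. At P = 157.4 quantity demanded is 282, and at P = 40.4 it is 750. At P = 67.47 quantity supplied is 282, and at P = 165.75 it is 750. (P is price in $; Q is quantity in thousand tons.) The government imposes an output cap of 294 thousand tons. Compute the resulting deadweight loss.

Demand slope = (40.4 − 157.4)/(750 − 282) = −0.25, so P = 227.9 − 0.25Q.
Supply slope = (165.75 − 67.47)/(750 − 282) = 0.21, so P = 8.25 + 0.21Q.
Competitive equilibrium: 227.9 − 0.25Q = 8.25 + 0.21Q → Q* = 477.5, P* = 108.525.
At Q = 294: demand price = 227.9 − 0.25·294 = 154.4; supply price = 8.25 + 0.21·294 = 69.99.
ΔQ = 477.5 − 294 = 183.5; wedge = 154.4 − 69.99 = 84.41.
DWL = ½ × 183.5 × 84.41 = $7744.62 thousand.

$7744.62 thousand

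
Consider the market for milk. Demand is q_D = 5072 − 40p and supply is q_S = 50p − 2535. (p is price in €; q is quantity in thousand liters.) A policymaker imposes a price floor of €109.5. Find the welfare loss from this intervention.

€22460.02 thousand

In inverse form: demand p = 126.8 − 0.025q, supply p = 50.7 + 0.02q.
Competitive equilibrium: 126.8 − 0.025q = 50.7 + 0.02q → q* = 1691.1111, p* = 84.5222.
At the floor p = 109.5, quantity demanded = (126.8 − 109.5)/0.025 = 692.
Sellers' marginal cost at q' = 692: 50.7 + 0.02·692 = 64.54.
Δq = 1691.1111 − 692 = 999.1111; wedge = 109.5 − 64.54 = 44.96.
The triangle = ½ × 999.1111 × 44.96 = €22460.02 thousand.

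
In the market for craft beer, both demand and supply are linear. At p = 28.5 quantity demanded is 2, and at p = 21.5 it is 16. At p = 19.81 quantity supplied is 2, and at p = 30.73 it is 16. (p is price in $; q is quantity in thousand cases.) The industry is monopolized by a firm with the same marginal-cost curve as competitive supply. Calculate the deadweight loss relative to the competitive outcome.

$3.90 thousand

Demand slope = (21.5 − 28.5)/(16 − 2) = −0.5, so p = 29.5 − 0.5q.
Supply slope = (30.73 − 19.81)/(16 − 2) = 0.78, so p = 18.25 + 0.78q.
Competitive equilibrium: 29.5 − 0.5q = 18.25 + 0.78q → q* = 8.7891, p* = 25.1055.
Marginal revenue: MR = 29.5 − q. Set MR = MC: 29.5 − q = 18.25 + 0.78q → q_m = 6.3202.
Price p_m = 29.5 − 0.5·6.3202 = 26.3399; MC(q_m) = 18.25 + 0.78·6.3202 = 23.1798.
Competitive q* = 8.7891, so Δq = 2.4689; wedge = 26.3399 − 23.1798 = 3.1601.
DWL = ½ × 2.4689 × 3.1601 = $3.90 thousand.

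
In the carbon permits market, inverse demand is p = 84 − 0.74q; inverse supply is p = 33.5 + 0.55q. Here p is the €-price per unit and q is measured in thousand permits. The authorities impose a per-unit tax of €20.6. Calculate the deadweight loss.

€164.48 thousand

Competitive equilibrium: 84 − 0.74q = 33.5 + 0.55q → q* = 39.1473, p* = 55.031.
With the tax, the buyer price exceeds the seller price by 20.6: (84 − 0.74q) − (33.5 + 0.55q) = 20.6 → q' = 23.1783.
Δq = 39.1473 − 23.1783 = 15.969; the wedge equals the tax, 20.6.
Welfare loss = ½ × 15.969 × 20.6 = €164.48 thousand.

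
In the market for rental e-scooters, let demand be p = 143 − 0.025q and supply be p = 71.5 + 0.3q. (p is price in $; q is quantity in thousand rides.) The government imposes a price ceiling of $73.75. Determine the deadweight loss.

$7337.89 thousand

Competitive equilibrium: 143 − 0.025q = 71.5 + 0.3q → q* = 220, p* = 137.5.
At the ceiling p = 73.75, quantity supplied = (73.75 − 71.5)/0.3 = 7.5.
Willingness to pay at q' = 7.5: 143 − 0.025·7.5 = 142.8125.
Δq = 220 − 7.5 = 212.5; wedge = 142.8125 − 73.75 = 69.0625.
Deadweight loss = ½ × 212.5 × 69.0625 = $7337.89 thousand.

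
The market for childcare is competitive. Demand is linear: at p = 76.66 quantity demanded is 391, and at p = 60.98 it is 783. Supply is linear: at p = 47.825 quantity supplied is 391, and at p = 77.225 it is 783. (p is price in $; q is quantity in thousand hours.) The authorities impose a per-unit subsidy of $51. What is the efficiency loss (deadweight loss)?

$11308.70 thousand

Demand slope = (60.98 − 76.66)/(783 − 391) = −0.04, so p = 92.3 − 0.04q.
Supply slope = (77.225 − 47.825)/(783 − 391) = 0.075, so p = 18.5 + 0.075q.
Competitive equilibrium: 92.3 − 0.04q = 18.5 + 0.075q → q* = 641.7391, p* = 66.6304.
The subsidy lowers effective supply by 51: p = 0.075q − 32.5.
New quantity: 92.3 − 0.04q = 0.075q − 32.5 → q' = 1085.2174.
Overproduction Δq = 1085.2174 − 641.7391 = 443.4783; wedge = subsidy = 51.
The triangle = ½ × 443.4783 × 51 = $11308.70 thousand.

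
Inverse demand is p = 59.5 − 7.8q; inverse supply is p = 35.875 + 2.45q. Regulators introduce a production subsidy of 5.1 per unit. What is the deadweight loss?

1.27

Competitive equilibrium: 59.5 − 7.8q = 35.875 + 2.45q → q* = 2.3049, p* = 41.522.
The subsidy lowers effective supply by 5.1: p = 30.775 + 2.45q.
New quantity: 59.5 − 7.8q = 30.775 + 2.45q → q' = 2.8024.
Overproduction Δq = 2.8024 − 2.3049 = 0.4975; wedge = subsidy = 5.1.
Welfare loss = ½ × 0.4975 × 5.1 = 1.27.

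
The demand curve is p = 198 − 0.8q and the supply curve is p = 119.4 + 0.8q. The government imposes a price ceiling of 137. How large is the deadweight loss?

588.61

Competitive equilibrium: 198 − 0.8q = 119.4 + 0.8q → q* = 49.125, p* = 158.7.
At the ceiling p = 137, quantity supplied = (137 − 119.4)/0.8 = 22.
Willingness to pay at q' = 22: 198 − 0.8·22 = 180.4.
Δq = 49.125 − 22 = 27.125; wedge = 180.4 − 137 = 43.4.
DWL = ½ × 27.125 × 43.4 = 588.61.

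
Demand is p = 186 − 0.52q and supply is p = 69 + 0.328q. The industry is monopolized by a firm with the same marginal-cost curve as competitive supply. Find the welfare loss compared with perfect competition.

1166.22

Competitive equilibrium: 186 − 0.52q = 69 + 0.328q → q* = 137.9717, p* = 114.2547.
Marginal revenue: MR = 186 − 1.04q. Set MR = MC: 186 − 1.04q = 69 + 0.328q → q_m = 85.5263.
Price p_m = 186 − 0.52·85.5263 = 141.5263; MC(q_m) = 69 + 0.328·85.5263 = 97.0526.
Competitive q* = 137.9717, so Δq = 52.4454; wedge = 141.5263 − 97.0526 = 44.4737.
The triangle = ½ × 52.4454 × 44.4737 = 1166.22.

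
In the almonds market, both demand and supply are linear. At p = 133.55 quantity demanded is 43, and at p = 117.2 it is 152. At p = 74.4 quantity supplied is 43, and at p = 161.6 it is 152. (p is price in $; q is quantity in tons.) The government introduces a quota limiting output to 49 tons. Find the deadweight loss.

Demand slope = (117.2 − 133.55)/(152 − 43) = −0.15, so p = 140 − 0.15q.
Supply slope = (161.6 − 74.4)/(152 − 43) = 0.8, so p = 40 + 0.8q.
Competitive equilibrium: 140 − 0.15q = 40 + 0.8q → q* = 105.2632, p* = 124.2105.
At q = 49: demand price = 140 − 0.15·49 = 132.65; supply price = 40 + 0.8·49 = 79.2.
Δq = 105.2632 − 49 = 56.2632; wedge = 132.65 − 79.2 = 53.45.
Deadweight loss = ½ × 56.2632 × 53.45 = $1503.63.

$1503.63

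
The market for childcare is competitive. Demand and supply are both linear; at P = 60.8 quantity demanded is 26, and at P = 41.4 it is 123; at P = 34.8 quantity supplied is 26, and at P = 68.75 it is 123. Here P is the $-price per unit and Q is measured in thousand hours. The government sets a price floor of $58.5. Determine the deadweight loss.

$351.91 thousand

Demand slope = (41.4 − 60.8)/(123 − 26) = −0.2, so P = 66 − 0.2Q.
Supply slope = (68.75 − 34.8)/(123 − 26) = 0.35, so P = 25.7 + 0.35Q.
Competitive equilibrium: 66 − 0.2Q = 25.7 + 0.35Q → Q* = 73.2727, P* = 51.3455.
At the floor P = 58.5, quantity demanded = (66 − 58.5)/0.2 = 37.5.
Sellers' marginal cost at Q' = 37.5: 25.7 + 0.35·37.5 = 38.825.
ΔQ = 73.2727 − 37.5 = 35.7727; wedge = 58.5 − 38.825 = 19.675.
The triangle = ½ × 35.7727 × 19.675 = $351.91 thousand.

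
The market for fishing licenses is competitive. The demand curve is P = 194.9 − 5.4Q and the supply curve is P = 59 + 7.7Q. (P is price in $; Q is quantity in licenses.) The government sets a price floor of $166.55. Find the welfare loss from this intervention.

Competitive equilibrium: 194.9 − 5.4Q = 59 + 7.7Q → Q* = 10.37405, P* = 138.88015.
At the floor P = 166.55, quantity demanded = (194.9 − 166.55)/5.4 = 5.25.
Sellers' marginal cost at Q' = 5.25: 59 + 7.7·5.25 = 99.425.
ΔQ = 10.37405 − 5.25 = 5.12405; wedge = 166.55 − 99.425 = 67.125.
DWL = ½ × 5.12405 × 67.125 = $171.98.

$171.98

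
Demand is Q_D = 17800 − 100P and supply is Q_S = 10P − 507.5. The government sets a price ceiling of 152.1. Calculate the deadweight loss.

1129.71

In inverse form: demand P = 178 − 0.01Q, supply P = 50.75 + 0.1Q.
Competitive equilibrium: 178 − 0.01Q = 50.75 + 0.1Q → Q* = 1156.8182, P* = 166.4318.
At the ceiling P = 152.1, quantity supplied = (152.1 − 50.75)/0.1 = 1013.5.
Willingness to pay at Q' = 1013.5: 178 − 0.01·1013.5 = 167.865.
ΔQ = 1156.8182 − 1013.5 = 143.3182; wedge = 167.865 − 152.1 = 15.765.
Welfare loss = ½ × 143.3182 × 15.765 = 1129.71.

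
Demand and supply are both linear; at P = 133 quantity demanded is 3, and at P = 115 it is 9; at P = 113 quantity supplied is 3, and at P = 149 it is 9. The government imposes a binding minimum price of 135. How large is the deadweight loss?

Demand slope = (115 − 133)/(9 − 3) = −3, so P = 142 − 3Q.
Supply slope = (149 − 113)/(9 − 3) = 6, so P = 95 + 6Q.
Competitive equilibrium: 142 − 3Q = 95 + 6Q → Q* = 5.2222, P* = 126.3333.
At the floor P = 135, quantity demanded = (142 − 135)/3 = 2.3333.
Sellers' marginal cost at Q' = 2.3333: 95 + 6·2.3333 = 108.9998.
ΔQ = 5.2222 − 2.3333 = 2.8889; wedge = 135 − 108.9998 = 26.0002.
DWL = ½ × 2.8889 × 26.0002 = 37.56.

37.56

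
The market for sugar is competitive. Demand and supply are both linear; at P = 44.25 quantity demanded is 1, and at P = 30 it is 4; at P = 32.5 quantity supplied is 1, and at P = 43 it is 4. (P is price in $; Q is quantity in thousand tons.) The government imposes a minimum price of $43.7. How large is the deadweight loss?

Demand slope = (30 − 44.25)/(4 − 1) = −4.75, so P = 49 − 4.75Q.
Supply slope = (43 − 32.5)/(4 − 1) = 3.5, so P = 29 + 3.5Q.
Competitive equilibrium: 49 − 4.75Q = 29 + 3.5Q → Q* = 2.4242, P* = 37.4848.
At the floor P = 43.7, quantity demanded = (49 − 43.7)/4.75 = 1.1158.
Sellers' marginal cost at Q' = 1.1158: 29 + 3.5·1.1158 = 32.9053.
ΔQ = 2.4242 − 1.1158 = 1.3084; wedge = 43.7 − 32.9053 = 10.7947.
DWL = ½ × 1.3084 × 10.7947 = $7.06 thousand.

$7.06 thousand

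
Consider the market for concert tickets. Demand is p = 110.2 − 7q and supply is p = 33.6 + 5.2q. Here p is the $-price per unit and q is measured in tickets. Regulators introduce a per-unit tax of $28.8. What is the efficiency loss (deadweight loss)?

$33.99

Competitive equilibrium: 110.2 − 7q = 33.6 + 5.2q → q* = 6.2787, p* = 66.2492.
With the tax, the buyer price exceeds the seller price by 28.8: (110.2 − 7q) − (33.6 + 5.2q) = 28.8 → q' = 3.918.
Δq = 6.2787 − 3.918 = 2.3607; the wedge equals the tax, 28.8.
Welfare loss = ½ × 2.3607 × 28.8 = $33.99.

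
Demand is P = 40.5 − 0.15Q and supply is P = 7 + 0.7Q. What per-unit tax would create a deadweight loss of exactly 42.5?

Competitive equilibrium: 40.5 − 0.15Q = 7 + 0.7Q → Q* = 39.4118, P* = 34.5882.
A tax t gives ΔQ = t/0.85 and wedge t, so DWL = t²/1.7.
t²/1.7 = 42.5 → t² = 72.25 → t = 8.5.

8.5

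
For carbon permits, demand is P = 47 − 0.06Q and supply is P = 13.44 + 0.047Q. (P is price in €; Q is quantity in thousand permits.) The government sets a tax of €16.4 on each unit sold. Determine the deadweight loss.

€1256.82 thousand

Competitive equilibrium: 47 − 0.06Q = 13.44 + 0.047Q → Q* = 313.6449, P* = 28.1813.
With the tax, the buyer price exceeds the seller price by 16.4: (47 − 0.06Q) − (13.44 + 0.047Q) = 16.4 → Q' = 160.3738.
ΔQ = 313.6449 − 160.3738 = 153.2711; the wedge equals the tax, 16.4.
DWL = ½ × 153.2711 × 16.4 = €1256.82 thousand.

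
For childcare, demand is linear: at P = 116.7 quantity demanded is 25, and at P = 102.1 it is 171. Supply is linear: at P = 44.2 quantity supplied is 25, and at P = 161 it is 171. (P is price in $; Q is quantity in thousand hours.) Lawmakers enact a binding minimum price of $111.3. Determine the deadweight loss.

$317.34 thousand

Demand slope = (102.1 − 116.7)/(171 − 25) = −0.1, so P = 119.2 − 0.1Q.
Supply slope = (161 − 44.2)/(171 − 25) = 0.8, so P = 24.2 + 0.8Q.
Competitive equilibrium: 119.2 − 0.1Q = 24.2 + 0.8Q → Q* = 105.5556, P* = 108.6444.
At the floor P = 111.3, quantity demanded = (119.2 − 111.3)/0.1 = 79.
Sellers' marginal cost at Q' = 79: 24.2 + 0.8·79 = 87.4.
ΔQ = 105.5556 − 79 = 26.5556; wedge = 111.3 − 87.4 = 23.9.
DWL = ½ × 26.5556 × 23.9 = $317.34 thousand.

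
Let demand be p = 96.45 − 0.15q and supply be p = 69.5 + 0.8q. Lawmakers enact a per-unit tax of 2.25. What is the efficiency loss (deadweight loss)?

Competitive equilibrium: 96.45 − 0.15q = 69.5 + 0.8q → q* = 28.3684, p* = 92.1947.
With the tax, the buyer price exceeds the seller price by 2.25: (96.45 − 0.15q) − (69.5 + 0.8q) = 2.25 → q' = 26.
Δq = 28.3684 − 26 = 2.3684; the wedge equals the tax, 2.25.
The triangle = ½ × 2.3684 × 2.25 = 2.66.

2.66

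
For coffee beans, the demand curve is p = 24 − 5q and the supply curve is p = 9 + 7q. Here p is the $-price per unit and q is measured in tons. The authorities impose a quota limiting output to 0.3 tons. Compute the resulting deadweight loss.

Competitive equilibrium: 24 − 5q = 9 + 7q → q* = 1.25, p* = 17.75.
At q = 0.3: demand price = 24 − 5·0.3 = 22.5; supply price = 9 + 7·0.3 = 11.1.
Δq = 1.25 − 0.3 = 0.95; wedge = 22.5 − 11.1 = 11.4.
The triangle = ½ × 0.95 × 11.4 = $5.415.

$5.415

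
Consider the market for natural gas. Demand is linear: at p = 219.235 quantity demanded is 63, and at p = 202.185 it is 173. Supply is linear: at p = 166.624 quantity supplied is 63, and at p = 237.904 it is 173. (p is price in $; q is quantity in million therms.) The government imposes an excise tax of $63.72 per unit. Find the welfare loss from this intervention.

$2528.17 million

Demand slope = (202.185 − 219.235)/(173 − 63) = −0.155, so p = 229 − 0.155q.
Supply slope = (237.904 − 166.624)/(173 − 63) = 0.648, so p = 125.8 + 0.648q.
Competitive equilibrium: 229 − 0.155q = 125.8 + 0.648q → q* = 128.5181, p* = 209.0797.
With the tax, the buyer price exceeds the seller price by 63.72: (229 − 0.155q) − (125.8 + 0.648q) = 63.72 → q' = 49.1656.
Δq = 128.5181 − 49.1656 = 79.3525; the wedge equals the tax, 63.72.
Deadweight loss = ½ × 79.3525 × 63.72 = $2528.17 million.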